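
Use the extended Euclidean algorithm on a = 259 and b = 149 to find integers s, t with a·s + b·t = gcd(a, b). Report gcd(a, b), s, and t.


Euclidean algorithm on (259, 149) — divide until remainder is 0:
  259 = 1 · 149 + 110
  149 = 1 · 110 + 39
  110 = 2 · 39 + 32
  39 = 1 · 32 + 7
  32 = 4 · 7 + 4
  7 = 1 · 4 + 3
  4 = 1 · 3 + 1
  3 = 3 · 1 + 0
gcd(259, 149) = 1.
Track Bezout coefficients alongside the remainders: start with r₀ = 259 = a·1 + b·0 (s = 1, t = 0) and r₁ = 149 = a·0 + b·1 (s = 0, t = 1); each new remainder r_{k+1} = r_{k-1} − q_k·r_k inherits s_{k+1} = s_{k-1} − q_k·s_k, t_{k+1} = t_{k-1} − q_k·t_k, so r_k = a·s_k + b·t_k at every step:
  q = 1: r = 110, s = 1 − 1·0 = 1, t = 0 − 1·1 = -1  (check: 259·1 + 149·(-1) = 110)
  q = 1: r = 39, s = 0 − 1·1 = -1, t = 1 − 1·(-1) = 2  (check: 259·(-1) + 149·2 = 39)
  q = 2: r = 32, s = 1 − 2·(-1) = 3, t = -1 − 2·2 = -5  (check: 259·3 + 149·(-5) = 32)
  q = 1: r = 7, s = -1 − 1·3 = -4, t = 2 − 1·(-5) = 7  (check: 259·(-4) + 149·7 = 7)
  q = 4: r = 4, s = 3 − 4·(-4) = 19, t = -5 − 4·7 = -33  (check: 259·19 + 149·(-33) = 4)
  q = 1: r = 3, s = -4 − 1·19 = -23, t = 7 − 1·(-33) = 40  (check: 259·(-23) + 149·40 = 3)
  q = 1: r = 1, s = 19 − 1·(-23) = 42, t = -33 − 1·40 = -73  (check: 259·42 + 149·(-73) = 1)
The row with r = 1 (the gcd) gives the Bezout coefficients s = 42, t = -73.
Result: 259 · (42) + 149 · (-73) = 1.

gcd(259, 149) = 1; s = 42, t = -73 (check: 259·42 + 149·(-73) = 1).


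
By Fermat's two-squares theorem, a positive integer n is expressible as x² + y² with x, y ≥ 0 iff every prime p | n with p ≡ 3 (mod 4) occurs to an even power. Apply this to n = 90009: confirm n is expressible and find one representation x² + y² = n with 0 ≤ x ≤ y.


Step 1: Factor n = 90009 = 3^2 · 73 · 137.
Step 2: Check the mod-4 condition on each prime factor: 3 ≡ 3 (mod 4), exponent 2 (must be even); 73 ≡ 1 (mod 4), exponent 1; 137 ≡ 1 (mod 4), exponent 1.
All primes ≡ 3 (mod 4) appear to even exponent (or don't appear), so by the two-squares theorem n IS expressible as a sum of two squares.
Step 3: Build a representation. Group n = k² · m with k = 3 and m = 73 · 137 = 10001 (a product of primes ≡ 1 (mod 4)); a representation of m scales to one of n via (k·x)² + (k·y)² = k²(x² + y²). Each prime p ≡ 1 (mod 4) is itself a sum of two squares; find a² by testing p − a² for a perfect square:
  73: 73 − 1² = 72, 73 − 2² = 69, 73 − 3² = 64 = 8² ⇒ 73 = 3² + 8².
  137: 137 − 1² = 136, 137 − 2² = 133, 137 − 3² = 128, 137 − 4² = 121 = 11² ⇒ 137 = 4² + 11².
  Combine using the Brahmagupta–Fibonacci identity (a² + b²)(c² + d²) = (ac − bd)² + (ad + bc)² = (ac + bd)² + (ad − bc)²:
  73 · 137 = 10001: from (3² + 8²)(4² + 11²), take (3·4 − 8·11, 3·11 + 8·4) = (12 − 88, 33 + 32) = (-76, 65); dropping signs (only squares matter) gives (76, 65); check 76² + 65² = 5776 + 4225 = 10001 ✓.
  Scale by k = 3: (3·76, 3·65) = (228, 195).
Step 4: Order so x ≤ y and verify: 195² + 228² = 38025 + 51984 = 90009 = n. ✓

n = 90009 = 195² + 228² (one valid representation with x ≤ y).


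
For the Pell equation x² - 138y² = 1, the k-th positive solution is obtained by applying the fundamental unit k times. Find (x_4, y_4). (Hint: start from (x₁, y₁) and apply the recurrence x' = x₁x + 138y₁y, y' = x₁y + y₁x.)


Step 1: Find the fundamental solution (x₁, y₁) of x² - 138y² = 1.
  Expand √138 as a continued fraction. a₀ = ⌊√138⌋ = 11; iterate m_{k+1} = d_k·a_k − m_k, d_{k+1} = (138 − m_{k+1}²)/d_k, a_{k+1} = ⌊(a₀ + m_{k+1})/d_{k+1}⌋ (starting m₀ = 0, d₀ = 1), with convergents p_k = a_k·p_{k-1} + p_{k-2}, q_k = a_k·q_{k-1} + q_{k-2} (p₋₁ = 1, q₋₁ = 0):
  k = 0: a₀ = 11; p₀/q₀ = 11/1; p₀² − 138·q₀² = 121 − 138 = -17.
  k = 1: m = 11, d = 17, a = ⌊(11 + 11)/17⌋ = 1; p/q = (1·11 + 1)/(1·1 + 0) = 12/1; p² − 138·q² = 144 − 138 = 6.
  k = 2: m = 6, d = 6, a = ⌊(11 + 6)/6⌋ = 2; p/q = (2·12 + 11)/(2·1 + 1) = 35/3; p² − 138·q² = 1225 − 1242 = -17.
  k = 3: m = 6, d = 17, a = ⌊(11 + 6)/17⌋ = 1; p/q = (1·35 + 12)/(1·3 + 1) = 47/4; p² − 138·q² = 2209 − 2208 = 1.
  The first convergent with p² − 138·q² = 1 gives the fundamental solution (x₁, y₁) = (47, 4).
Step 2: Apply the recurrence (x_{n+1}, y_{n+1}) = (x₁x_n + 138y₁y_n, x₁y_n + y₁x_n) repeatedly.
  From (x_1, y_1) = (47, 4): x_2 = 47·47 + 138·4·4 = 4417; y_2 = 47·4 + 4·47 = 376.
  From (x_2, y_2) = (4417, 376): x_3 = 47·4417 + 138·4·376 = 415151; y_3 = 47·376 + 4·4417 = 35340.
  From (x_3, y_3) = (415151, 35340): x_4 = 47·415151 + 138·4·35340 = 39019777; y_4 = 47·35340 + 4·415151 = 3321584.
Step 3: Verify x_4² - 138·y_4² = 1522542997129729 - 1522542997129728 = 1 (should be 1). ✓

(x_1, y_1) = (47, 4); (x_4, y_4) = (39019777, 3321584).


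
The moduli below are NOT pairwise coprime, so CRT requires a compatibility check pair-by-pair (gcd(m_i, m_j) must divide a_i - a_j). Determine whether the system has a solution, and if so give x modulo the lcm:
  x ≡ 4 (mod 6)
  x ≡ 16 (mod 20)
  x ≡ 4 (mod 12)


Moduli 6, 20, 12 are not pairwise coprime, so CRT works modulo lcm(m_i) when all pairwise compatibility conditions hold.
Pairwise compatibility: gcd(m_i, m_j) must divide a_i - a_j for every pair.
Merge one congruence at a time:
  Start: x ≡ 4 (mod 6).
  Combine with x ≡ 16 (mod 20): gcd(6, 20) = 2; 16 - 4 = 12, which IS divisible by 2, so compatible.
    Write x = 4 + 6·t and substitute into x ≡ 16 (mod 20): 6·t ≡ 16 − 4 = 12 (mod 20).
    Divide the congruence (and modulus) by g = 2: 3·t ≡ 6 (mod 10).
    The inverse of 3 mod 10 is 7 (since 3·7 = 21 = 2·10 + 1), so t ≡ 7·6 = 42 ≡ 2 (mod 10).
    Then x = 4 + 6·2 = 16, valid modulo lcm(6, 20) = 60: x ≡ 16 (mod 60).
  Combine with x ≡ 4 (mod 12): gcd(60, 12) = 12; 4 - 16 = -12, which IS divisible by 12, so compatible.
    Write x = 16 + 60·t and substitute into x ≡ 4 (mod 12): 60·t ≡ 4 − 16 = -12 (mod 12).
    Divide the congruence (and modulus) by g = 12: 5·t ≡ -1 (mod 1).
    Modulo 1 every t works; take t = 0.
    Then x = 16 + 60·0 = 16, valid modulo lcm(60, 12) = 60: x ≡ 16 (mod 60).
Verify: 16 mod 6 = 4, 16 mod 20 = 16, 16 mod 12 = 4.

x ≡ 16 (mod 60).


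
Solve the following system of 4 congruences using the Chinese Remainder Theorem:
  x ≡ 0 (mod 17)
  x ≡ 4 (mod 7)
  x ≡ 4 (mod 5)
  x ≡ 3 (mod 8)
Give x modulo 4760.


Product of moduli M = 17 · 7 · 5 · 8 = 4760.
Merge one congruence at a time:
  Start: x ≡ 0 (mod 17).
  Combine with x ≡ 4 (mod 7); new modulus lcm = 119.
    Write x = 0 + 17·t and substitute into x ≡ 4 (mod 7): 17·t ≡ 4 − 0 = 4 (mod 7).
    Reduce coefficients mod 7: 3·t ≡ 4 (mod 7).
    The inverse of 3 mod 7 is 5 (since 3·5 = 15 = 2·7 + 1), so t ≡ 5·4 = 20 ≡ 6 (mod 7).
    Then x = 0 + 17·6 = 102, valid modulo lcm(17, 7) = 119: x ≡ 102 (mod 119).
  Combine with x ≡ 4 (mod 5); new modulus lcm = 595.
    Write x = 102 + 119·t and substitute into x ≡ 4 (mod 5): 119·t ≡ 4 − 102 = -98 (mod 5).
    Reduce coefficients mod 5: 4·t ≡ 2 (mod 5).
    The inverse of 4 mod 5 is 4 (since 4·4 = 16 = 3·5 + 1), so t ≡ 4·2 = 8 ≡ 3 (mod 5).
    Then x = 102 + 119·3 = 459, valid modulo lcm(119, 5) = 595: x ≡ 459 (mod 595).
  Combine with x ≡ 3 (mod 8); new modulus lcm = 4760.
    Write x = 459 + 595·t and substitute into x ≡ 3 (mod 8): 595·t ≡ 3 − 459 = -456 (mod 8).
    Reduce coefficients mod 8: 3·t ≡ 0 (mod 8).
    The inverse of 3 mod 8 is 3 (since 3·3 = 9 = 1·8 + 1), so t ≡ 3·0 = 0 ≡ 0 (mod 8).
    Then x = 459 + 595·0 = 459, valid modulo lcm(595, 8) = 4760: x ≡ 459 (mod 4760).
Verify against each original: 459 mod 17 = 0, 459 mod 7 = 4, 459 mod 5 = 4, 459 mod 8 = 3.

x ≡ 459 (mod 4760).


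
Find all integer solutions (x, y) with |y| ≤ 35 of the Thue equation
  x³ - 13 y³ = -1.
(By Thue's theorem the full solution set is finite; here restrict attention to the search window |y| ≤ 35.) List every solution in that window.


The equation is x³ - 13y³ = -1. For fixed y, x³ = 13·y³ − 1, so a solution requires the RHS to be a perfect cube.
Strategy: iterate y from -35 to 35, compute RHS = 13·y³ − 1, and check whether it is a (positive or negative) perfect cube.
Check small values of y:
  y = 0: RHS = -1 = (-1)³ ⇒ x = -1 works.
  y = 1: RHS = 12 is not a perfect cube.
  y = -1: RHS = -14 is not a perfect cube.
  y = 2: RHS = 103 is not a perfect cube.
  y = -2: RHS = -105 is not a perfect cube.
  y = 3: RHS = 350 is not a perfect cube.
  y = -3: RHS = -352 is not a perfect cube.
Continuing the search up to |y| = 35 finds no further solutions beyond those listed.
Collected solutions: (-1, 0).

Solutions (with |y| ≤ 35): (-1, 0).


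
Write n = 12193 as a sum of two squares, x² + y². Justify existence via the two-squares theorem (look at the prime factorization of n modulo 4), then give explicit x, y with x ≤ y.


Step 1: Factor n = 12193 = 89 · 137.
Step 2: Check the mod-4 condition on each prime factor: 89 ≡ 1 (mod 4), exponent 1; 137 ≡ 1 (mod 4), exponent 1.
All primes ≡ 3 (mod 4) appear to even exponent (or don't appear), so by the two-squares theorem n IS expressible as a sum of two squares.
Step 3: Build a representation. Here n = 89 · 137 is a product of primes ≡ 1 (mod 4). Each prime p ≡ 1 (mod 4) is itself a sum of two squares; find a² by testing p − a² for a perfect square:
  89: 89 − 1² = 88, 89 − 2² = 85, 89 − 3² = 80, 89 − 4² = 73, 89 − 5² = 64 = 8² ⇒ 89 = 5² + 8².
  137: 137 − 1² = 136, 137 − 2² = 133, 137 − 3² = 128, 137 − 4² = 121 = 11² ⇒ 137 = 4² + 11².
  Combine using the Brahmagupta–Fibonacci identity (a² + b²)(c² + d²) = (ac − bd)² + (ad + bc)² = (ac + bd)² + (ad − bc)²:
  89 · 137 = 12193: from (5² + 8²)(4² + 11²), take (5·4 − 8·11, 5·11 + 8·4) = (20 − 88, 55 + 32) = (-68, 87); dropping signs (only squares matter) gives (68, 87); check 68² + 87² = 4624 + 7569 = 12193 ✓.
Step 4: Order so x ≤ y and verify: 68² + 87² = 4624 + 7569 = 12193 = n. ✓

n = 12193 = 68² + 87² (one valid representation with x ≤ y).


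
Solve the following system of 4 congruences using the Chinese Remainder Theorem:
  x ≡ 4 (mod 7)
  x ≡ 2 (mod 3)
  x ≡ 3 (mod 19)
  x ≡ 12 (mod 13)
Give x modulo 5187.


Product of moduli M = 7 · 3 · 19 · 13 = 5187.
Merge one congruence at a time:
  Start: x ≡ 4 (mod 7).
  Combine with x ≡ 2 (mod 3); new modulus lcm = 21.
    Write x = 4 + 7·t and substitute into x ≡ 2 (mod 3): 7·t ≡ 2 − 4 = -2 (mod 3).
    Reduce coefficients mod 3: 1·t ≡ 1 (mod 3).
    So t ≡ 1 (mod 3).
    Then x = 4 + 7·1 = 11, valid modulo lcm(7, 3) = 21: x ≡ 11 (mod 21).
  Combine with x ≡ 3 (mod 19); new modulus lcm = 399.
    Write x = 11 + 21·t and substitute into x ≡ 3 (mod 19): 21·t ≡ 3 − 11 = -8 (mod 19).
    Reduce coefficients mod 19: 2·t ≡ 11 (mod 19).
    The inverse of 2 mod 19 is 10 (since 2·10 = 20 = 1·19 + 1), so t ≡ 10·11 = 110 ≡ 15 (mod 19).
    Then x = 11 + 21·15 = 326, valid modulo lcm(21, 19) = 399: x ≡ 326 (mod 399).
  Combine with x ≡ 12 (mod 13); new modulus lcm = 5187.
    Write x = 326 + 399·t and substitute into x ≡ 12 (mod 13): 399·t ≡ 12 − 326 = -314 (mod 13).
    Reduce coefficients mod 13: 9·t ≡ 11 (mod 13).
    The inverse of 9 mod 13 is 3 (since 9·3 = 27 = 2·13 + 1), so t ≡ 3·11 = 33 ≡ 7 (mod 13).
    Then x = 326 + 399·7 = 3119, valid modulo lcm(399, 13) = 5187: x ≡ 3119 (mod 5187).
Verify against each original: 3119 mod 7 = 4, 3119 mod 3 = 2, 3119 mod 19 = 3, 3119 mod 13 = 12.

x ≡ 3119 (mod 5187).


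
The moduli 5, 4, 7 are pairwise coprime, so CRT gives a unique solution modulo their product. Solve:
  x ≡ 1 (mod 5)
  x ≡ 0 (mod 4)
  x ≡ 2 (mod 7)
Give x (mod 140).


Moduli 5, 4, 7 are pairwise coprime; by CRT there is a unique solution modulo M = 5 · 4 · 7 = 140.
Solve pairwise, accumulating the modulus:
  Start with x ≡ 1 (mod 5).
  Combine with x ≡ 0 (mod 4): since gcd(5, 4) = 1, we get a unique residue mod 20.
    Write x = 1 + 5·t and substitute into x ≡ 0 (mod 4): 5·t ≡ 0 − 1 = -1 (mod 4).
    Reduce coefficients mod 4: 1·t ≡ 3 (mod 4).
    So t ≡ 3 (mod 4).
    Then x = 1 + 5·3 = 16, valid modulo lcm(5, 4) = 20: x ≡ 16 (mod 20).
  Combine with x ≡ 2 (mod 7): since gcd(20, 7) = 1, we get a unique residue mod 140.
    Write x = 16 + 20·t and substitute into x ≡ 2 (mod 7): 20·t ≡ 2 − 16 = -14 (mod 7).
    Reduce coefficients mod 7: 6·t ≡ 0 (mod 7).
    The inverse of 6 mod 7 is 6 (since 6·6 = 36 = 5·7 + 1), so t ≡ 6·0 = 0 ≡ 0 (mod 7).
    Then x = 16 + 20·0 = 16, valid modulo lcm(20, 7) = 140: x ≡ 16 (mod 140).
Verify: 16 mod 5 = 1 ✓, 16 mod 4 = 0 ✓, 16 mod 7 = 2 ✓.

x ≡ 16 (mod 140).


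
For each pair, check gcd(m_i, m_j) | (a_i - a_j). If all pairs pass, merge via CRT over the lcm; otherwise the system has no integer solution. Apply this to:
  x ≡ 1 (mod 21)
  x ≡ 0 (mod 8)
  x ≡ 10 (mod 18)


Moduli 21, 8, 18 are not pairwise coprime, so CRT works modulo lcm(m_i) when all pairwise compatibility conditions hold.
Pairwise compatibility: gcd(m_i, m_j) must divide a_i - a_j for every pair.
Merge one congruence at a time:
  Start: x ≡ 1 (mod 21).
  Combine with x ≡ 0 (mod 8): gcd(21, 8) = 1; 0 - 1 = -1, which IS divisible by 1, so compatible.
    Write x = 1 + 21·t and substitute into x ≡ 0 (mod 8): 21·t ≡ 0 − 1 = -1 (mod 8).
    Reduce coefficients mod 8: 5·t ≡ 7 (mod 8).
    The inverse of 5 mod 8 is 5 (since 5·5 = 25 = 3·8 + 1), so t ≡ 5·7 = 35 ≡ 3 (mod 8).
    Then x = 1 + 21·3 = 64, valid modulo lcm(21, 8) = 168: x ≡ 64 (mod 168).
  Combine with x ≡ 10 (mod 18): gcd(168, 18) = 6; 10 - 64 = -54, which IS divisible by 6, so compatible.
    Write x = 64 + 168·t and substitute into x ≡ 10 (mod 18): 168·t ≡ 10 − 64 = -54 (mod 18).
    Divide the congruence (and modulus) by g = 6: 28·t ≡ -9 (mod 3).
    Reduce coefficients mod 3: 1·t ≡ 0 (mod 3).
    So t ≡ 0 (mod 3).
    Then x = 64 + 168·0 = 64, valid modulo lcm(168, 18) = 504: x ≡ 64 (mod 504).
Verify: 64 mod 21 = 1, 64 mod 8 = 0, 64 mod 18 = 10.

x ≡ 64 (mod 504).


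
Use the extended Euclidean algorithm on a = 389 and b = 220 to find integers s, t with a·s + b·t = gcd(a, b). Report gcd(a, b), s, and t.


Euclidean algorithm on (389, 220) — divide until remainder is 0:
  389 = 1 · 220 + 169
  220 = 1 · 169 + 51
  169 = 3 · 51 + 16
  51 = 3 · 16 + 3
  16 = 5 · 3 + 1
  3 = 3 · 1 + 0
gcd(389, 220) = 1.
Track Bezout coefficients alongside the remainders: start with r₀ = 389 = a·1 + b·0 (s = 1, t = 0) and r₁ = 220 = a·0 + b·1 (s = 0, t = 1); each new remainder r_{k+1} = r_{k-1} − q_k·r_k inherits s_{k+1} = s_{k-1} − q_k·s_k, t_{k+1} = t_{k-1} − q_k·t_k, so r_k = a·s_k + b·t_k at every step:
  q = 1: r = 169, s = 1 − 1·0 = 1, t = 0 − 1·1 = -1  (check: 389·1 + 220·(-1) = 169)
  q = 1: r = 51, s = 0 − 1·1 = -1, t = 1 − 1·(-1) = 2  (check: 389·(-1) + 220·2 = 51)
  q = 3: r = 16, s = 1 − 3·(-1) = 4, t = -1 − 3·2 = -7  (check: 389·4 + 220·(-7) = 16)
  q = 3: r = 3, s = -1 − 3·4 = -13, t = 2 − 3·(-7) = 23  (check: 389·(-13) + 220·23 = 3)
  q = 5: r = 1, s = 4 − 5·(-13) = 69, t = -7 − 5·23 = -122  (check: 389·69 + 220·(-122) = 1)
The row with r = 1 (the gcd) gives the Bezout coefficients s = 69, t = -122.
Result: 389 · (69) + 220 · (-122) = 1.

gcd(389, 220) = 1; s = 69, t = -122 (check: 389·69 + 220·(-122) = 1).


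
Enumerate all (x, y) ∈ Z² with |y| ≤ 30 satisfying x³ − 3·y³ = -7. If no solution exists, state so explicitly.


The equation is x³ - 3y³ = -7. For fixed y, x³ = 3·y³ − 7, so a solution requires the RHS to be a perfect cube.
Strategy: iterate y from -30 to 30, compute RHS = 3·y³ − 7, and check whether it is a (positive or negative) perfect cube.
Check small values of y:
  y = 0: RHS = -7 is not a perfect cube.
  y = 1: RHS = -4 is not a perfect cube.
  y = -1: RHS = -10 is not a perfect cube.
  y = 2: RHS = 17 is not a perfect cube.
  y = -2: RHS = -31 is not a perfect cube.
  y = 3: RHS = 74 is not a perfect cube.
  y = -3: RHS = -88 is not a perfect cube.
Continuing the search up to |y| = 30 finds no solutions either.
No (x, y) in the scanned range satisfies the equation.

No integer solutions with |y| ≤ 30.


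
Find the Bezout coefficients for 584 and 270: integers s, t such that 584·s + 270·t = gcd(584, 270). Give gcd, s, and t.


Euclidean algorithm on (584, 270) — divide until remainder is 0:
  584 = 2 · 270 + 44
  270 = 6 · 44 + 6
  44 = 7 · 6 + 2
  6 = 3 · 2 + 0
gcd(584, 270) = 2.
Track Bezout coefficients alongside the remainders: start with r₀ = 584 = a·1 + b·0 (s = 1, t = 0) and r₁ = 270 = a·0 + b·1 (s = 0, t = 1); each new remainder r_{k+1} = r_{k-1} − q_k·r_k inherits s_{k+1} = s_{k-1} − q_k·s_k, t_{k+1} = t_{k-1} − q_k·t_k, so r_k = a·s_k + b·t_k at every step:
  q = 2: r = 44, s = 1 − 2·0 = 1, t = 0 − 2·1 = -2  (check: 584·1 + 270·(-2) = 44)
  q = 6: r = 6, s = 0 − 6·1 = -6, t = 1 − 6·(-2) = 13  (check: 584·(-6) + 270·13 = 6)
  q = 7: r = 2, s = 1 − 7·(-6) = 43, t = -2 − 7·13 = -93  (check: 584·43 + 270·(-93) = 2)
The row with r = 2 (the gcd) gives the Bezout coefficients s = 43, t = -93.
Result: 584 · (43) + 270 · (-93) = 2.

gcd(584, 270) = 2; s = 43, t = -93 (check: 584·43 + 270·(-93) = 2).


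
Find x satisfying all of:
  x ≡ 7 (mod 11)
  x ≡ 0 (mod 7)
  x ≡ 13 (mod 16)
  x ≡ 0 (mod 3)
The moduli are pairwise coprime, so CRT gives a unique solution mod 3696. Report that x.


Product of moduli M = 11 · 7 · 16 · 3 = 3696.
Merge one congruence at a time:
  Start: x ≡ 7 (mod 11).
  Combine with x ≡ 0 (mod 7); new modulus lcm = 77.
    Write x = 7 + 11·t and substitute into x ≡ 0 (mod 7): 11·t ≡ 0 − 7 = -7 (mod 7).
    Reduce coefficients mod 7: 4·t ≡ 0 (mod 7).
    The inverse of 4 mod 7 is 2 (since 4·2 = 8 = 1·7 + 1), so t ≡ 2·0 = 0 ≡ 0 (mod 7).
    Then x = 7 + 11·0 = 7, valid modulo lcm(11, 7) = 77: x ≡ 7 (mod 77).
  Combine with x ≡ 13 (mod 16); new modulus lcm = 1232.
    Write x = 7 + 77·t and substitute into x ≡ 13 (mod 16): 77·t ≡ 13 − 7 = 6 (mod 16).
    Reduce coefficients mod 16: 13·t ≡ 6 (mod 16).
    The inverse of 13 mod 16 is 5 (since 13·5 = 65 = 4·16 + 1), so t ≡ 5·6 = 30 ≡ 14 (mod 16).
    Then x = 7 + 77·14 = 1085, valid modulo lcm(77, 16) = 1232: x ≡ 1085 (mod 1232).
  Combine with x ≡ 0 (mod 3); new modulus lcm = 3696.
    Write x = 1085 + 1232·t and substitute into x ≡ 0 (mod 3): 1232·t ≡ 0 − 1085 = -1085 (mod 3).
    Reduce coefficients mod 3: 2·t ≡ 1 (mod 3).
    The inverse of 2 mod 3 is 2 (since 2·2 = 4 = 1·3 + 1), so t ≡ 2·1 = 2 ≡ 2 (mod 3).
    Then x = 1085 + 1232·2 = 3549, valid modulo lcm(1232, 3) = 3696: x ≡ 3549 (mod 3696).
Verify against each original: 3549 mod 11 = 7, 3549 mod 7 = 0, 3549 mod 16 = 13, 3549 mod 3 = 0.

x ≡ 3549 (mod 3696).


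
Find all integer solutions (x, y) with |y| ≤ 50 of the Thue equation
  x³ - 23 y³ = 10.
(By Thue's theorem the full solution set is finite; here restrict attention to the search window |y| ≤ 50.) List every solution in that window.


The equation is x³ - 23y³ = 10. For fixed y, x³ = 23·y³ + 10, so a solution requires the RHS to be a perfect cube.
Strategy: iterate y from -50 to 50, compute RHS = 23·y³ + 10, and check whether it is a (positive or negative) perfect cube.
Check small values of y:
  y = 0: RHS = 10 is not a perfect cube.
  y = 1: RHS = 33 is not a perfect cube.
  y = -1: RHS = -13 is not a perfect cube.
  y = 2: RHS = 194 is not a perfect cube.
  y = -2: RHS = -174 is not a perfect cube.
  y = 3: RHS = 631 is not a perfect cube.
  y = -3: RHS = -611 is not a perfect cube.
Continuing the search up to |y| = 50 finds no solutions either.
No (x, y) in the scanned range satisfies the equation.

No integer solutions with |y| ≤ 50.


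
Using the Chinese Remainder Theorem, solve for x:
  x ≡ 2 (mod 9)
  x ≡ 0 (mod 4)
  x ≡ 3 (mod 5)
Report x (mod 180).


Moduli 9, 4, 5 are pairwise coprime; by CRT there is a unique solution modulo M = 9 · 4 · 5 = 180.
Solve pairwise, accumulating the modulus:
  Start with x ≡ 2 (mod 9).
  Combine with x ≡ 0 (mod 4): since gcd(9, 4) = 1, we get a unique residue mod 36.
    Write x = 2 + 9·t and substitute into x ≡ 0 (mod 4): 9·t ≡ 0 − 2 = -2 (mod 4).
    Reduce coefficients mod 4: 1·t ≡ 2 (mod 4).
    So t ≡ 2 (mod 4).
    Then x = 2 + 9·2 = 20, valid modulo lcm(9, 4) = 36: x ≡ 20 (mod 36).
  Combine with x ≡ 3 (mod 5): since gcd(36, 5) = 1, we get a unique residue mod 180.
    Write x = 20 + 36·t and substitute into x ≡ 3 (mod 5): 36·t ≡ 3 − 20 = -17 (mod 5).
    Reduce coefficients mod 5: 1·t ≡ 3 (mod 5).
    So t ≡ 3 (mod 5).
    Then x = 20 + 36·3 = 128, valid modulo lcm(36, 5) = 180: x ≡ 128 (mod 180).
Verify: 128 mod 9 = 2 ✓, 128 mod 4 = 0 ✓, 128 mod 5 = 3 ✓.

x ≡ 128 (mod 180).


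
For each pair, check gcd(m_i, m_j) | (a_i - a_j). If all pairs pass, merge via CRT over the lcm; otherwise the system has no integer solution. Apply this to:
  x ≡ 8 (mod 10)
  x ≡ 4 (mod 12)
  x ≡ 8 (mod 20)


Moduli 10, 12, 20 are not pairwise coprime, so CRT works modulo lcm(m_i) when all pairwise compatibility conditions hold.
Pairwise compatibility: gcd(m_i, m_j) must divide a_i - a_j for every pair.
Merge one congruence at a time:
  Start: x ≡ 8 (mod 10).
  Combine with x ≡ 4 (mod 12): gcd(10, 12) = 2; 4 - 8 = -4, which IS divisible by 2, so compatible.
    Write x = 8 + 10·t and substitute into x ≡ 4 (mod 12): 10·t ≡ 4 − 8 = -4 (mod 12).
    Divide the congruence (and modulus) by g = 2: 5·t ≡ -2 (mod 6).
    Reduce coefficients mod 6: 5·t ≡ 4 (mod 6).
    The inverse of 5 mod 6 is 5 (since 5·5 = 25 = 4·6 + 1), so t ≡ 5·4 = 20 ≡ 2 (mod 6).
    Then x = 8 + 10·2 = 28, valid modulo lcm(10, 12) = 60: x ≡ 28 (mod 60).
  Combine with x ≡ 8 (mod 20): gcd(60, 20) = 20; 8 - 28 = -20, which IS divisible by 20, so compatible.
    Write x = 28 + 60·t and substitute into x ≡ 8 (mod 20): 60·t ≡ 8 − 28 = -20 (mod 20).
    Divide the congruence (and modulus) by g = 20: 3·t ≡ -1 (mod 1).
    Modulo 1 every t works; take t = 0.
    Then x = 28 + 60·0 = 28, valid modulo lcm(60, 20) = 60: x ≡ 28 (mod 60).
Verify: 28 mod 10 = 8, 28 mod 12 = 4, 28 mod 20 = 8.

x ≡ 28 (mod 60).


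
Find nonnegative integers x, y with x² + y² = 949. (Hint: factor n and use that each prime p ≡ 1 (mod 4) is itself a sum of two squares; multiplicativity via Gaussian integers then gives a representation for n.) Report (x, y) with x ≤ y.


Step 1: Factor n = 949 = 13 · 73.
Step 2: Check the mod-4 condition on each prime factor: 13 ≡ 1 (mod 4), exponent 1; 73 ≡ 1 (mod 4), exponent 1.
All primes ≡ 3 (mod 4) appear to even exponent (or don't appear), so by the two-squares theorem n IS expressible as a sum of two squares.
Step 3: Build a representation. Here n = 13 · 73 is a product of primes ≡ 1 (mod 4). Each prime p ≡ 1 (mod 4) is itself a sum of two squares; find a² by testing p − a² for a perfect square:
  13: 13 − 1² = 12, 13 − 2² = 9 = 3² ⇒ 13 = 2² + 3².
  73: 73 − 1² = 72, 73 − 2² = 69, 73 − 3² = 64 = 8² ⇒ 73 = 3² + 8².
  Combine using the Brahmagupta–Fibonacci identity (a² + b²)(c² + d²) = (ac − bd)² + (ad + bc)² = (ac + bd)² + (ad − bc)²:
  13 · 73 = 949: from (2² + 3²)(3² + 8²), take (2·3 − 3·8, 2·8 + 3·3) = (6 − 24, 16 + 9) = (-18, 25); dropping signs (only squares matter) gives (18, 25); check 18² + 25² = 324 + 625 = 949 ✓.
Step 4: Order so x ≤ y and verify: 18² + 25² = 324 + 625 = 949 = n. ✓

n = 949 = 18² + 25² (one valid representation with x ≤ y).


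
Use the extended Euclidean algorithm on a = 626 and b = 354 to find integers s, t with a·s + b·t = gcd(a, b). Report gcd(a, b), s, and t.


Euclidean algorithm on (626, 354) — divide until remainder is 0:
  626 = 1 · 354 + 272
  354 = 1 · 272 + 82
  272 = 3 · 82 + 26
  82 = 3 · 26 + 4
  26 = 6 · 4 + 2
  4 = 2 · 2 + 0
gcd(626, 354) = 2.
Track Bezout coefficients alongside the remainders: start with r₀ = 626 = a·1 + b·0 (s = 1, t = 0) and r₁ = 354 = a·0 + b·1 (s = 0, t = 1); each new remainder r_{k+1} = r_{k-1} − q_k·r_k inherits s_{k+1} = s_{k-1} − q_k·s_k, t_{k+1} = t_{k-1} − q_k·t_k, so r_k = a·s_k + b·t_k at every step:
  q = 1: r = 272, s = 1 − 1·0 = 1, t = 0 − 1·1 = -1  (check: 626·1 + 354·(-1) = 272)
  q = 1: r = 82, s = 0 − 1·1 = -1, t = 1 − 1·(-1) = 2  (check: 626·(-1) + 354·2 = 82)
  q = 3: r = 26, s = 1 − 3·(-1) = 4, t = -1 − 3·2 = -7  (check: 626·4 + 354·(-7) = 26)
  q = 3: r = 4, s = -1 − 3·4 = -13, t = 2 − 3·(-7) = 23  (check: 626·(-13) + 354·23 = 4)
  q = 6: r = 2, s = 4 − 6·(-13) = 82, t = -7 − 6·23 = -145  (check: 626·82 + 354·(-145) = 2)
The row with r = 2 (the gcd) gives the Bezout coefficients s = 82, t = -145.
Result: 626 · (82) + 354 · (-145) = 2.

gcd(626, 354) = 2; s = 82, t = -145 (check: 626·82 + 354·(-145) = 2).


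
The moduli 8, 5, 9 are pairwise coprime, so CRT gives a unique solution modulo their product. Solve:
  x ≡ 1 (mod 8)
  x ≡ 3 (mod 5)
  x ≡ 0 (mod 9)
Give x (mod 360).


Moduli 8, 5, 9 are pairwise coprime; by CRT there is a unique solution modulo M = 8 · 5 · 9 = 360.
Solve pairwise, accumulating the modulus:
  Start with x ≡ 1 (mod 8).
  Combine with x ≡ 3 (mod 5): since gcd(8, 5) = 1, we get a unique residue mod 40.
    Write x = 1 + 8·t and substitute into x ≡ 3 (mod 5): 8·t ≡ 3 − 1 = 2 (mod 5).
    Reduce coefficients mod 5: 3·t ≡ 2 (mod 5).
    The inverse of 3 mod 5 is 2 (since 3·2 = 6 = 1·5 + 1), so t ≡ 2·2 = 4 ≡ 4 (mod 5).
    Then x = 1 + 8·4 = 33, valid modulo lcm(8, 5) = 40: x ≡ 33 (mod 40).
  Combine with x ≡ 0 (mod 9): since gcd(40, 9) = 1, we get a unique residue mod 360.
    Write x = 33 + 40·t and substitute into x ≡ 0 (mod 9): 40·t ≡ 0 − 33 = -33 (mod 9).
    Reduce coefficients mod 9: 4·t ≡ 3 (mod 9).
    The inverse of 4 mod 9 is 7 (since 4·7 = 28 = 3·9 + 1), so t ≡ 7·3 = 21 ≡ 3 (mod 9).
    Then x = 33 + 40·3 = 153, valid modulo lcm(40, 9) = 360: x ≡ 153 (mod 360).
Verify: 153 mod 8 = 1 ✓, 153 mod 5 = 3 ✓, 153 mod 9 = 0 ✓.

x ≡ 153 (mod 360).


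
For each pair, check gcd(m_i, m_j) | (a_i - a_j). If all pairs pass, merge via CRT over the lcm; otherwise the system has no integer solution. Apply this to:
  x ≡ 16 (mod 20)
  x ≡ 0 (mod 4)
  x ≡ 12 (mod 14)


Moduli 20, 4, 14 are not pairwise coprime, so CRT works modulo lcm(m_i) when all pairwise compatibility conditions hold.
Pairwise compatibility: gcd(m_i, m_j) must divide a_i - a_j for every pair.
Merge one congruence at a time:
  Start: x ≡ 16 (mod 20).
  Combine with x ≡ 0 (mod 4): gcd(20, 4) = 4; 0 - 16 = -16, which IS divisible by 4, so compatible.
    Write x = 16 + 20·t and substitute into x ≡ 0 (mod 4): 20·t ≡ 0 − 16 = -16 (mod 4).
    Divide the congruence (and modulus) by g = 4: 5·t ≡ -4 (mod 1).
    Modulo 1 every t works; take t = 0.
    Then x = 16 + 20·0 = 16, valid modulo lcm(20, 4) = 20: x ≡ 16 (mod 20).
  Combine with x ≡ 12 (mod 14): gcd(20, 14) = 2; 12 - 16 = -4, which IS divisible by 2, so compatible.
    Write x = 16 + 20·t and substitute into x ≡ 12 (mod 14): 20·t ≡ 12 − 16 = -4 (mod 14).
    Divide the congruence (and modulus) by g = 2: 10·t ≡ -2 (mod 7).
    Reduce coefficients mod 7: 3·t ≡ 5 (mod 7).
    The inverse of 3 mod 7 is 5 (since 3·5 = 15 = 2·7 + 1), so t ≡ 5·5 = 25 ≡ 4 (mod 7).
    Then x = 16 + 20·4 = 96, valid modulo lcm(20, 14) = 140: x ≡ 96 (mod 140).
Verify: 96 mod 20 = 16, 96 mod 4 = 0, 96 mod 14 = 12.

x ≡ 96 (mod 140).


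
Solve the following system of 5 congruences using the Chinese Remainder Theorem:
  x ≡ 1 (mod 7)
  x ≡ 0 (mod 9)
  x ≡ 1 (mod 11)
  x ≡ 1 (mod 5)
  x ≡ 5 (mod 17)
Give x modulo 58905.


Product of moduli M = 7 · 9 · 11 · 5 · 17 = 58905.
Merge one congruence at a time:
  Start: x ≡ 1 (mod 7).
  Combine with x ≡ 0 (mod 9); new modulus lcm = 63.
    Write x = 1 + 7·t and substitute into x ≡ 0 (mod 9): 7·t ≡ 0 − 1 = -1 (mod 9).
    Reduce coefficients mod 9: 7·t ≡ 8 (mod 9).
    The inverse of 7 mod 9 is 4 (since 7·4 = 28 = 3·9 + 1), so t ≡ 4·8 = 32 ≡ 5 (mod 9).
    Then x = 1 + 7·5 = 36, valid modulo lcm(7, 9) = 63: x ≡ 36 (mod 63).
  Combine with x ≡ 1 (mod 11); new modulus lcm = 693.
    Write x = 36 + 63·t and substitute into x ≡ 1 (mod 11): 63·t ≡ 1 − 36 = -35 (mod 11).
    Reduce coefficients mod 11: 8·t ≡ 9 (mod 11).
    The inverse of 8 mod 11 is 7 (since 8·7 = 56 = 5·11 + 1), so t ≡ 7·9 = 63 ≡ 8 (mod 11).
    Then x = 36 + 63·8 = 540, valid modulo lcm(63, 11) = 693: x ≡ 540 (mod 693).
  Combine with x ≡ 1 (mod 5); new modulus lcm = 3465.
    Write x = 540 + 693·t and substitute into x ≡ 1 (mod 5): 693·t ≡ 1 − 540 = -539 (mod 5).
    Reduce coefficients mod 5: 3·t ≡ 1 (mod 5).
    The inverse of 3 mod 5 is 2 (since 3·2 = 6 = 1·5 + 1), so t ≡ 2·1 = 2 ≡ 2 (mod 5).
    Then x = 540 + 693·2 = 1926, valid modulo lcm(693, 5) = 3465: x ≡ 1926 (mod 3465).
  Combine with x ≡ 5 (mod 17); new modulus lcm = 58905.
    Write x = 1926 + 3465·t and substitute into x ≡ 5 (mod 17): 3465·t ≡ 5 − 1926 = -1921 (mod 17).
    Reduce coefficients mod 17: 14·t ≡ 0 (mod 17).
    The inverse of 14 mod 17 is 11 (since 14·11 = 154 = 9·17 + 1), so t ≡ 11·0 = 0 ≡ 0 (mod 17).
    Then x = 1926 + 3465·0 = 1926, valid modulo lcm(3465, 17) = 58905: x ≡ 1926 (mod 58905).
Verify against each original: 1926 mod 7 = 1, 1926 mod 9 = 0, 1926 mod 11 = 1, 1926 mod 5 = 1, 1926 mod 17 = 5.

x ≡ 1926 (mod 58905).


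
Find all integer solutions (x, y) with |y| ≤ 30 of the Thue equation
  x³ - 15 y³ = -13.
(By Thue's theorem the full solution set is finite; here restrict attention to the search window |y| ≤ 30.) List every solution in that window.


The equation is x³ - 15y³ = -13. For fixed y, x³ = 15·y³ − 13, so a solution requires the RHS to be a perfect cube.
Strategy: iterate y from -30 to 30, compute RHS = 15·y³ − 13, and check whether it is a (positive or negative) perfect cube.
Check small values of y:
  y = 0: RHS = -13 is not a perfect cube.
  y = 1: RHS = 2 is not a perfect cube.
  y = -1: RHS = -28 is not a perfect cube.
  y = 2: RHS = 107 is not a perfect cube.
  y = -2: RHS = -133 is not a perfect cube.
  y = 3: RHS = 392 is not a perfect cube.
  y = -3: RHS = -418 is not a perfect cube.
Continuing the search up to |y| = 30 finds no solutions either.
No (x, y) in the scanned range satisfies the equation.

No integer solutions with |y| ≤ 30.


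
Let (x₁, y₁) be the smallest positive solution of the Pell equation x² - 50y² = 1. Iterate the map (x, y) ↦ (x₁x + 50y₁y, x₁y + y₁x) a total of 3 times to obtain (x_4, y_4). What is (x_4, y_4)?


Step 1: Find the fundamental solution (x₁, y₁) of x² - 50y² = 1.
  Expand √50 as a continued fraction. a₀ = ⌊√50⌋ = 7; iterate m_{k+1} = d_k·a_k − m_k, d_{k+1} = (50 − m_{k+1}²)/d_k, a_{k+1} = ⌊(a₀ + m_{k+1})/d_{k+1}⌋ (starting m₀ = 0, d₀ = 1), with convergents p_k = a_k·p_{k-1} + p_{k-2}, q_k = a_k·q_{k-1} + q_{k-2} (p₋₁ = 1, q₋₁ = 0):
  k = 0: a₀ = 7; p₀/q₀ = 7/1; p₀² − 50·q₀² = 49 − 50 = -1.
  k = 1: m = 7, d = 1, a = ⌊(7 + 7)/1⌋ = 14; p/q = (14·7 + 1)/(14·1 + 0) = 99/14; p² − 50·q² = 9801 − 9800 = 1.
  The first convergent with p² − 50·q² = 1 gives the fundamental solution (x₁, y₁) = (99, 14).
Step 2: Apply the recurrence (x_{n+1}, y_{n+1}) = (x₁x_n + 50y₁y_n, x₁y_n + y₁x_n) repeatedly.
  From (x_1, y_1) = (99, 14): x_2 = 99·99 + 50·14·14 = 19601; y_2 = 99·14 + 14·99 = 2772.
  From (x_2, y_2) = (19601, 2772): x_3 = 99·19601 + 50·14·2772 = 3880899; y_3 = 99·2772 + 14·19601 = 548842.
  From (x_3, y_3) = (3880899, 548842): x_4 = 99·3880899 + 50·14·548842 = 768398401; y_4 = 99·548842 + 14·3880899 = 108667944.
Step 3: Verify x_4² - 50·y_4² = 590436102659356801 - 590436102659356800 = 1 (should be 1). ✓

(x_1, y_1) = (99, 14); (x_4, y_4) = (768398401, 108667944).


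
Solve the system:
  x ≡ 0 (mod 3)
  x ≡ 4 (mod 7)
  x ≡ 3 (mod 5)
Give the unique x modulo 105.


Moduli 3, 7, 5 are pairwise coprime; by CRT there is a unique solution modulo M = 3 · 7 · 5 = 105.
Solve pairwise, accumulating the modulus:
  Start with x ≡ 0 (mod 3).
  Combine with x ≡ 4 (mod 7): since gcd(3, 7) = 1, we get a unique residue mod 21.
    Write x = 0 + 3·t and substitute into x ≡ 4 (mod 7): 3·t ≡ 4 − 0 = 4 (mod 7).
    The inverse of 3 mod 7 is 5 (since 3·5 = 15 = 2·7 + 1), so t ≡ 5·4 = 20 ≡ 6 (mod 7).
    Then x = 0 + 3·6 = 18, valid modulo lcm(3, 7) = 21: x ≡ 18 (mod 21).
  Combine with x ≡ 3 (mod 5): since gcd(21, 5) = 1, we get a unique residue mod 105.
    Write x = 18 + 21·t and substitute into x ≡ 3 (mod 5): 21·t ≡ 3 − 18 = -15 (mod 5).
    Reduce coefficients mod 5: 1·t ≡ 0 (mod 5).
    So t ≡ 0 (mod 5).
    Then x = 18 + 21·0 = 18, valid modulo lcm(21, 5) = 105: x ≡ 18 (mod 105).
Verify: 18 mod 3 = 0 ✓, 18 mod 7 = 4 ✓, 18 mod 5 = 3 ✓.

x ≡ 18 (mod 105).


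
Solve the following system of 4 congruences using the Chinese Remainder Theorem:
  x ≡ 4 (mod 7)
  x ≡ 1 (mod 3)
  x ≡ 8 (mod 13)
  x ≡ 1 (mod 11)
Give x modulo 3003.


Product of moduli M = 7 · 3 · 13 · 11 = 3003.
Merge one congruence at a time:
  Start: x ≡ 4 (mod 7).
  Combine with x ≡ 1 (mod 3); new modulus lcm = 21.
    Write x = 4 + 7·t and substitute into x ≡ 1 (mod 3): 7·t ≡ 1 − 4 = -3 (mod 3).
    Reduce coefficients mod 3: 1·t ≡ 0 (mod 3).
    So t ≡ 0 (mod 3).
    Then x = 4 + 7·0 = 4, valid modulo lcm(7, 3) = 21: x ≡ 4 (mod 21).
  Combine with x ≡ 8 (mod 13); new modulus lcm = 273.
    Write x = 4 + 21·t and substitute into x ≡ 8 (mod 13): 21·t ≡ 8 − 4 = 4 (mod 13).
    Reduce coefficients mod 13: 8·t ≡ 4 (mod 13).
    The inverse of 8 mod 13 is 5 (since 8·5 = 40 = 3·13 + 1), so t ≡ 5·4 = 20 ≡ 7 (mod 13).
    Then x = 4 + 21·7 = 151, valid modulo lcm(21, 13) = 273: x ≡ 151 (mod 273).
  Combine with x ≡ 1 (mod 11); new modulus lcm = 3003.
    Write x = 151 + 273·t and substitute into x ≡ 1 (mod 11): 273·t ≡ 1 − 151 = -150 (mod 11).
    Reduce coefficients mod 11: 9·t ≡ 4 (mod 11).
    The inverse of 9 mod 11 is 5 (since 9·5 = 45 = 4·11 + 1), so t ≡ 5·4 = 20 ≡ 9 (mod 11).
    Then x = 151 + 273·9 = 2608, valid modulo lcm(273, 11) = 3003: x ≡ 2608 (mod 3003).
Verify against each original: 2608 mod 7 = 4, 2608 mod 3 = 1, 2608 mod 13 = 8, 2608 mod 11 = 1.

x ≡ 2608 (mod 3003).


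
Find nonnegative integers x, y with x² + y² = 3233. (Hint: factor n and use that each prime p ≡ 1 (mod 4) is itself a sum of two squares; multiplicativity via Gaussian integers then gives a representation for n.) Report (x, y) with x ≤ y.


Step 1: Factor n = 3233 = 53 · 61.
Step 2: Check the mod-4 condition on each prime factor: 53 ≡ 1 (mod 4), exponent 1; 61 ≡ 1 (mod 4), exponent 1.
All primes ≡ 3 (mod 4) appear to even exponent (or don't appear), so by the two-squares theorem n IS expressible as a sum of two squares.
Step 3: Build a representation. Here n = 53 · 61 is a product of primes ≡ 1 (mod 4). Each prime p ≡ 1 (mod 4) is itself a sum of two squares; find a² by testing p − a² for a perfect square:
  53: 53 − 1² = 52, 53 − 2² = 49 = 7² ⇒ 53 = 2² + 7².
  61: 61 − 1² = 60, 61 − 2² = 57, 61 − 3² = 52, 61 − 4² = 45, 61 − 5² = 36 = 6² ⇒ 61 = 5² + 6².
  Combine using the Brahmagupta–Fibonacci identity (a² + b²)(c² + d²) = (ac − bd)² + (ad + bc)² = (ac + bd)² + (ad − bc)²:
  53 · 61 = 3233: from (2² + 7²)(5² + 6²), take (2·5 − 7·6, 2·6 + 7·5) = (10 − 42, 12 + 35) = (-32, 47); dropping signs (only squares matter) gives (32, 47); check 32² + 47² = 1024 + 2209 = 3233 ✓.
Step 4: Order so x ≤ y and verify: 32² + 47² = 1024 + 2209 = 3233 = n. ✓

n = 3233 = 32² + 47² (one valid representation with x ≤ y).


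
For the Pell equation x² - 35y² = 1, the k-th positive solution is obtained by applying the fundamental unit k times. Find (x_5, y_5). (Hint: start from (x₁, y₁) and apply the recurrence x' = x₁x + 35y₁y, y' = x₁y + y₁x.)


Step 1: Find the fundamental solution (x₁, y₁) of x² - 35y² = 1.
  Expand √35 as a continued fraction. a₀ = ⌊√35⌋ = 5; iterate m_{k+1} = d_k·a_k − m_k, d_{k+1} = (35 − m_{k+1}²)/d_k, a_{k+1} = ⌊(a₀ + m_{k+1})/d_{k+1}⌋ (starting m₀ = 0, d₀ = 1), with convergents p_k = a_k·p_{k-1} + p_{k-2}, q_k = a_k·q_{k-1} + q_{k-2} (p₋₁ = 1, q₋₁ = 0):
  k = 0: a₀ = 5; p₀/q₀ = 5/1; p₀² − 35·q₀² = 25 − 35 = -10.
  k = 1: m = 5, d = 10, a = ⌊(5 + 5)/10⌋ = 1; p/q = (1·5 + 1)/(1·1 + 0) = 6/1; p² − 35·q² = 36 − 35 = 1.
  The first convergent with p² − 35·q² = 1 gives the fundamental solution (x₁, y₁) = (6, 1).
Step 2: Apply the recurrence (x_{n+1}, y_{n+1}) = (x₁x_n + 35y₁y_n, x₁y_n + y₁x_n) repeatedly.
  From (x_1, y_1) = (6, 1): x_2 = 6·6 + 35·1·1 = 71; y_2 = 6·1 + 1·6 = 12.
  From (x_2, y_2) = (71, 12): x_3 = 6·71 + 35·1·12 = 846; y_3 = 6·12 + 1·71 = 143.
  From (x_3, y_3) = (846, 143): x_4 = 6·846 + 35·1·143 = 10081; y_4 = 6·143 + 1·846 = 1704.
  From (x_4, y_4) = (10081, 1704): x_5 = 6·10081 + 35·1·1704 = 120126; y_5 = 6·1704 + 1·10081 = 20305.
Step 3: Verify x_5² - 35·y_5² = 14430255876 - 14430255875 = 1 (should be 1). ✓

(x_1, y_1) = (6, 1); (x_5, y_5) = (120126, 20305).


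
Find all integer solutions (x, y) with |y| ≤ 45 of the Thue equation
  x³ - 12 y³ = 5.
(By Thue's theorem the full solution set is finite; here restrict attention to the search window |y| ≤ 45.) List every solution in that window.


The equation is x³ - 12y³ = 5. For fixed y, x³ = 12·y³ + 5, so a solution requires the RHS to be a perfect cube.
Strategy: iterate y from -45 to 45, compute RHS = 12·y³ + 5, and check whether it is a (positive or negative) perfect cube.
Check small values of y:
  y = 0: RHS = 5 is not a perfect cube.
  y = 1: RHS = 17 is not a perfect cube.
  y = -1: RHS = -7 is not a perfect cube.
  y = 2: RHS = 101 is not a perfect cube.
  y = -2: RHS = -91 is not a perfect cube.
  y = 3: RHS = 329 is not a perfect cube.
  y = -3: RHS = -319 is not a perfect cube.
Continuing the search up to |y| = 45 finds no solutions either.
No (x, y) in the scanned range satisfies the equation.

No integer solutions with |y| ≤ 45.


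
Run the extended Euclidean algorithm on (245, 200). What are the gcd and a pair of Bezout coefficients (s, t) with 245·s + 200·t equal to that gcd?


Euclidean algorithm on (245, 200) — divide until remainder is 0:
  245 = 1 · 200 + 45
  200 = 4 · 45 + 20
  45 = 2 · 20 + 5
  20 = 4 · 5 + 0
gcd(245, 200) = 5.
Track Bezout coefficients alongside the remainders: start with r₀ = 245 = a·1 + b·0 (s = 1, t = 0) and r₁ = 200 = a·0 + b·1 (s = 0, t = 1); each new remainder r_{k+1} = r_{k-1} − q_k·r_k inherits s_{k+1} = s_{k-1} − q_k·s_k, t_{k+1} = t_{k-1} − q_k·t_k, so r_k = a·s_k + b·t_k at every step:
  q = 1: r = 45, s = 1 − 1·0 = 1, t = 0 − 1·1 = -1  (check: 245·1 + 200·(-1) = 45)
  q = 4: r = 20, s = 0 − 4·1 = -4, t = 1 − 4·(-1) = 5  (check: 245·(-4) + 200·5 = 20)
  q = 2: r = 5, s = 1 − 2·(-4) = 9, t = -1 − 2·5 = -11  (check: 245·9 + 200·(-11) = 5)
The row with r = 5 (the gcd) gives the Bezout coefficients s = 9, t = -11.
Result: 245 · (9) + 200 · (-11) = 5.

gcd(245, 200) = 5; s = 9, t = -11 (check: 245·9 + 200·(-11) = 5).


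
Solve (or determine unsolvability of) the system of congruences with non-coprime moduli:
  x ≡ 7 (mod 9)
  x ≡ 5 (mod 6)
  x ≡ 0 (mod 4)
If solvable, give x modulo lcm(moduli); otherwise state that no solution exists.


Moduli 9, 6, 4 are not pairwise coprime, so CRT works modulo lcm(m_i) when all pairwise compatibility conditions hold.
Pairwise compatibility: gcd(m_i, m_j) must divide a_i - a_j for every pair.
Merge one congruence at a time:
  Start: x ≡ 7 (mod 9).
  Combine with x ≡ 5 (mod 6): gcd(9, 6) = 3, and 5 - 7 = -2 is NOT divisible by 3.
    ⇒ system is inconsistent (no integer solution).

No solution (the system is inconsistent).
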